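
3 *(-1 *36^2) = -3888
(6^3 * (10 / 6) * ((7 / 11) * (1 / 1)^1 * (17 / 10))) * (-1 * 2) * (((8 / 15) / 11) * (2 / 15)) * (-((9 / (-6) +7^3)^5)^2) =2628778524624500282249544102431 / 24200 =108627211761342986869815900.00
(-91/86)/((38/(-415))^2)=-15672475/124184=-126.20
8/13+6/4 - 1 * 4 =-49/26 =-1.88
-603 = -603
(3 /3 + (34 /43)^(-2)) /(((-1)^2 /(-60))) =-45075 /289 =-155.97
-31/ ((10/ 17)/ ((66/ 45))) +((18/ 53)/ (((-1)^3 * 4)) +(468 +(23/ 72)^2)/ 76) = -37178369923/ 522028800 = -71.22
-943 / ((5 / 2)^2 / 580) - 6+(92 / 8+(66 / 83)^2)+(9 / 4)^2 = -48222561963 / 551120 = -87499.21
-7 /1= -7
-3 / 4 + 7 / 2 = 11 / 4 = 2.75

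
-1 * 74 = -74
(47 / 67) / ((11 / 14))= 658 / 737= 0.89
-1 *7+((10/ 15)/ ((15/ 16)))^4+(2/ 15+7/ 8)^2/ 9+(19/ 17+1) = -20137652887/ 4461480000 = -4.51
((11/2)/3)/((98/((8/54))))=11/3969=0.00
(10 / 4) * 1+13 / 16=53 / 16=3.31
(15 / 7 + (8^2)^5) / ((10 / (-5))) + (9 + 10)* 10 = -7516190123 / 14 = -536870723.07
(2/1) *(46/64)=23/16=1.44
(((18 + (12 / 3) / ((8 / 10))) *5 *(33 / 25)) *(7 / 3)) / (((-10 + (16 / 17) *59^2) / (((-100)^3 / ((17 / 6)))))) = -1062600000 / 27763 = -38273.96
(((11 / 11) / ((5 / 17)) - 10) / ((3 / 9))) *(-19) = 376.20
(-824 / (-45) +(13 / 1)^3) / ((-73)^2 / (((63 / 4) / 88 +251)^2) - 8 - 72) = -27.72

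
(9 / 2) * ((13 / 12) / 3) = 13 / 8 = 1.62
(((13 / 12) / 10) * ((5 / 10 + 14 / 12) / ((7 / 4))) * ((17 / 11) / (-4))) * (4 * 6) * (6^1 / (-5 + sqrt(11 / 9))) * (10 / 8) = 3315 * sqrt(11) / 32956 + 49725 / 32956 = 1.84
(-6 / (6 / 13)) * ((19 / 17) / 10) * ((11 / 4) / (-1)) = 2717 / 680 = 4.00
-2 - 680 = -682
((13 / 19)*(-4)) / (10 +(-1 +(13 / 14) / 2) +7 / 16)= -5824 / 21071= -0.28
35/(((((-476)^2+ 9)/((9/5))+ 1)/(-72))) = -11340/566467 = -0.02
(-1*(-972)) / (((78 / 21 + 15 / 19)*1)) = 129276 / 599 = 215.82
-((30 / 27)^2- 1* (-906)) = -907.23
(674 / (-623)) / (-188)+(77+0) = 4509611 / 58562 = 77.01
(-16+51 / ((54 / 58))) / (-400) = -349 / 3600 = -0.10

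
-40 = -40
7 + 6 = 13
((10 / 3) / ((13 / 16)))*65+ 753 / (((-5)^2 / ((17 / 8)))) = 198403 / 600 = 330.67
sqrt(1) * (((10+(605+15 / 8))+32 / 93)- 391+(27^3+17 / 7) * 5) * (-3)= -513786709 / 1736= -295960.09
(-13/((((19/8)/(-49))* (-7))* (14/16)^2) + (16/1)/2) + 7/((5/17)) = -12133/665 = -18.25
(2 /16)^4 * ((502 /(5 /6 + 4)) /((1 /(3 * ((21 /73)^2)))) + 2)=2146979 /316499968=0.01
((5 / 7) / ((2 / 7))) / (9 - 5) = 5 / 8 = 0.62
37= 37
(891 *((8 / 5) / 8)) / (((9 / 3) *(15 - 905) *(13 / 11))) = -3267 / 57850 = -0.06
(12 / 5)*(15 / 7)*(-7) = -36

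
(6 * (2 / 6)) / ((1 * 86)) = 1 / 43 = 0.02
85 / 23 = 3.70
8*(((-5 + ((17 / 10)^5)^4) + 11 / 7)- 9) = 28440919846533007656811207 / 87500000000000000000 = 325039.08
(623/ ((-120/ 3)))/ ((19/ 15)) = -1869/ 152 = -12.30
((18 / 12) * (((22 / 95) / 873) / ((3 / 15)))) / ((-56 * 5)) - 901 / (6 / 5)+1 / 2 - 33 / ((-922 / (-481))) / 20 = -17870490741 / 23789444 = -751.19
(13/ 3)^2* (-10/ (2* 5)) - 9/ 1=-27.78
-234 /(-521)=234 /521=0.45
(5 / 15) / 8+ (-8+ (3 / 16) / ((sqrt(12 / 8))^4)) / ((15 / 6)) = -25 / 8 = -3.12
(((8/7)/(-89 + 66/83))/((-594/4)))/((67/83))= 110224/1019764053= 0.00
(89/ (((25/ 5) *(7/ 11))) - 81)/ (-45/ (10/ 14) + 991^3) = -58/ 1064483665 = -0.00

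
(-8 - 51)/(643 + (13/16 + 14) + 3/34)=-0.09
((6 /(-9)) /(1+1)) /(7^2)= -1 /147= -0.01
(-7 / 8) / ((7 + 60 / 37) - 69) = 0.01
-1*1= -1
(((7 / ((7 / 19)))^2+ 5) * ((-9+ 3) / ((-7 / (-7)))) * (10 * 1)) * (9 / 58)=-98820 / 29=-3407.59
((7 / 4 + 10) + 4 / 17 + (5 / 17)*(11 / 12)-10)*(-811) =-93265 / 51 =-1828.73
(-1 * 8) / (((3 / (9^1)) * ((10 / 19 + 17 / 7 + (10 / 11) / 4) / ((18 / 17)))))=-1264032 / 158287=-7.99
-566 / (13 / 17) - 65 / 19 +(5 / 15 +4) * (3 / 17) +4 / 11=-742.45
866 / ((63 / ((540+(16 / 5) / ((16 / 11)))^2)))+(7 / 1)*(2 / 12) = 12729374047 / 3150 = 4041071.13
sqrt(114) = 10.68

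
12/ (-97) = -12/ 97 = -0.12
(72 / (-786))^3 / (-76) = 432 / 42713729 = 0.00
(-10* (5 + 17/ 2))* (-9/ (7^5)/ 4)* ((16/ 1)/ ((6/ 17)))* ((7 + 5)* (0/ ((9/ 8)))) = 0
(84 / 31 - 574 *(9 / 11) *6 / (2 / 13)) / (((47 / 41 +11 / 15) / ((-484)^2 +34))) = -224949651357375 / 98549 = -2282617290.46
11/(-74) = -11/74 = -0.15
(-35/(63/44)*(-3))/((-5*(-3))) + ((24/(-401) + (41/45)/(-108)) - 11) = -12042781/1948860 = -6.18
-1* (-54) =54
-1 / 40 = -0.02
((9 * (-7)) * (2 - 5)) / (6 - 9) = -63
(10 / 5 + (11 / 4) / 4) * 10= 215 / 8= 26.88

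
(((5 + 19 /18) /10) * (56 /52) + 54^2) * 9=3412483 /130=26249.87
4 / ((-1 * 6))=-2 / 3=-0.67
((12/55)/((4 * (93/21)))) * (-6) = -126/1705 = -0.07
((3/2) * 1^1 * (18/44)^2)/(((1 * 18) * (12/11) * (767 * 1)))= 9/539968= 0.00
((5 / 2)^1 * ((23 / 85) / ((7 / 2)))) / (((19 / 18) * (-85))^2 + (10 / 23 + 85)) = 171396 / 7214474365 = 0.00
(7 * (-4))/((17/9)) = -252/17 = -14.82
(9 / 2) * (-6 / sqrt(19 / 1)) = -27 * sqrt(19) / 19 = -6.19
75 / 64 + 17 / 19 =2513 / 1216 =2.07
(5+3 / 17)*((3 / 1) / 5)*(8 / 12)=176 / 85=2.07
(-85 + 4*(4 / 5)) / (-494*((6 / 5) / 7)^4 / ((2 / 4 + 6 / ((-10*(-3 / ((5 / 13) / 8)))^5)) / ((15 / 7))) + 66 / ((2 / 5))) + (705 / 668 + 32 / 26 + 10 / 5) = 88828910320482200040693727 / 23469626076041215151085108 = 3.78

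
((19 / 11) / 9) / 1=19 / 99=0.19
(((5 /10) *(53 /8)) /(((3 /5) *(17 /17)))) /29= 265 /1392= 0.19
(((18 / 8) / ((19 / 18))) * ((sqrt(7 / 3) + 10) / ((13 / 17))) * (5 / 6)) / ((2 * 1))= 765 * sqrt(21) / 1976 + 11475 / 988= 13.39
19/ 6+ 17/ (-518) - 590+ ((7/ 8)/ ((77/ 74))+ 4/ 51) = -340549943/ 581196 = -585.95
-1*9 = -9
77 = 77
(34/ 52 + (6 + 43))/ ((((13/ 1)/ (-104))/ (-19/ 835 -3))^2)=263181235712/ 9063925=29036.12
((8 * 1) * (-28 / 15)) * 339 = -5062.40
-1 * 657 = -657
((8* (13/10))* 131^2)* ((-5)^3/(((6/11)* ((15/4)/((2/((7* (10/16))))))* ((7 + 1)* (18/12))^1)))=-78528736/189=-415495.96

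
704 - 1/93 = 703.99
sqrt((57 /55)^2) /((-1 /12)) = -684 /55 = -12.44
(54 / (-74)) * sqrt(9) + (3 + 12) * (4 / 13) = 1167 / 481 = 2.43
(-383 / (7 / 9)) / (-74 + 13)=3447 / 427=8.07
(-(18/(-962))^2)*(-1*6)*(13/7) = 486/124579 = 0.00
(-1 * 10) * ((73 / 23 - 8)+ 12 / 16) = 1875 / 46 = 40.76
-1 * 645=-645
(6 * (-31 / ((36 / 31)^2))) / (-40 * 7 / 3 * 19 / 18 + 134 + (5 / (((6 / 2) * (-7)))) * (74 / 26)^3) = -458155789 / 99629576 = -4.60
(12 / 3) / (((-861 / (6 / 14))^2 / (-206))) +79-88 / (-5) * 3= 2659773259 / 20180405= 131.80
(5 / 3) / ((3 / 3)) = 5 / 3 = 1.67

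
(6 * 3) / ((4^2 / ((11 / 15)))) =33 / 40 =0.82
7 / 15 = 0.47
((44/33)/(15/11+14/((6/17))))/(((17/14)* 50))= 154/287725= 0.00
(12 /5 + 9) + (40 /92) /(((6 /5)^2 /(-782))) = -224.71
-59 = -59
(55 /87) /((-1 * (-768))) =55 /66816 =0.00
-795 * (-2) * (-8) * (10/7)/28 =-31800/49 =-648.98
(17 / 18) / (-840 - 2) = -17 / 15156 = -0.00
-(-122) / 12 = 61 / 6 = 10.17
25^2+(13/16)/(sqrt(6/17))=13*sqrt(102)/96+625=626.37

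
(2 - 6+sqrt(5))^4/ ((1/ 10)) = 7610 - 3360 * sqrt(5) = 96.81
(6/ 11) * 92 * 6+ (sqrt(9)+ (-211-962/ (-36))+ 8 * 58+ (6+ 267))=856.81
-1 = -1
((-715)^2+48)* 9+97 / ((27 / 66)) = 41415247 / 9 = 4601694.11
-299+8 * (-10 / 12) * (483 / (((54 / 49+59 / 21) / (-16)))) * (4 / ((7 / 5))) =37333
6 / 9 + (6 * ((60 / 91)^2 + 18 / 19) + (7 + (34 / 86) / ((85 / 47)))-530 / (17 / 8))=-402380290762 / 1725222135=-233.23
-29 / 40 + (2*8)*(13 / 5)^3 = 280491 / 1000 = 280.49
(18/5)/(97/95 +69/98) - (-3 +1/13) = 1046026/208793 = 5.01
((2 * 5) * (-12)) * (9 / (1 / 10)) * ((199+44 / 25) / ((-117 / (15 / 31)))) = 3613680 / 403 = 8966.95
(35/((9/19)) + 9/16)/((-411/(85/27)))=-911285/1597968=-0.57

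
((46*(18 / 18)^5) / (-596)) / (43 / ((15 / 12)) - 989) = 115 / 1422354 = 0.00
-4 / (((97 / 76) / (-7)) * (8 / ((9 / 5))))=2394 / 485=4.94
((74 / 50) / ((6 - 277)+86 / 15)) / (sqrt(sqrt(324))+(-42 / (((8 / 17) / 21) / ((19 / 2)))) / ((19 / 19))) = 2368 * sqrt(2) / 44852187910535+14054376 / 44852187910535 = 0.00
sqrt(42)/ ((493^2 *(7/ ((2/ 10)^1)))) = sqrt(42)/ 8506715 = 0.00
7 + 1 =8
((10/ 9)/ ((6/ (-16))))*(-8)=640/ 27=23.70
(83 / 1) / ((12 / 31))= 2573 / 12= 214.42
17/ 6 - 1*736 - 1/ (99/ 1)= -145169/ 198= -733.18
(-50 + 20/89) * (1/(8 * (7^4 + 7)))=-2215/857248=-0.00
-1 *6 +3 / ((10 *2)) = -117 / 20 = -5.85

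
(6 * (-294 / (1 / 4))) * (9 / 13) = -63504 / 13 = -4884.92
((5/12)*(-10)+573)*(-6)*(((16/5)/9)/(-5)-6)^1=4662158/225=20720.70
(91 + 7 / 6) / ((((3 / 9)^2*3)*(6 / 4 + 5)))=553 / 13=42.54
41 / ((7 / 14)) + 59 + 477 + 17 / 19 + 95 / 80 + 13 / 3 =569467 / 912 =624.42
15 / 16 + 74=1199 / 16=74.94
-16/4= -4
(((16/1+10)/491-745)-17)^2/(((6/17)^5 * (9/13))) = 161465797179189581/1054488294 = 153122417.86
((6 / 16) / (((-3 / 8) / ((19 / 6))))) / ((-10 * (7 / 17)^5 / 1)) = 26977283 / 1008420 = 26.75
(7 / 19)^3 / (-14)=-49 / 13718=-0.00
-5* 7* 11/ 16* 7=-2695/ 16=-168.44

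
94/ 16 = 47/ 8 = 5.88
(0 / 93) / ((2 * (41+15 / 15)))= 0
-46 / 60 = -23 / 30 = -0.77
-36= -36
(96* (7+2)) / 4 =216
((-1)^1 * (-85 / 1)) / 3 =85 / 3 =28.33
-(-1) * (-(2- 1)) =-1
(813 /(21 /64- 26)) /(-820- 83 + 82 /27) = 1404864 /39923257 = 0.04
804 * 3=2412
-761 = -761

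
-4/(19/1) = -4/19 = -0.21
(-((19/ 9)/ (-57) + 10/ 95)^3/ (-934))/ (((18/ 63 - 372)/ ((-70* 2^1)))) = 10504375/ 82025006309199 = 0.00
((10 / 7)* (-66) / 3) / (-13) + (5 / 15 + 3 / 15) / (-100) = 82318 / 34125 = 2.41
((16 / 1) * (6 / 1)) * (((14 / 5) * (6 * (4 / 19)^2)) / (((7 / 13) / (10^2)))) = 4792320 / 361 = 13275.12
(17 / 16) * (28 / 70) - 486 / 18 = -1063 / 40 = -26.58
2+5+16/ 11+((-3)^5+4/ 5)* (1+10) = -2655.75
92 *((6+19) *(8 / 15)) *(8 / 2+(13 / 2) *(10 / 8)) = 44620 / 3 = 14873.33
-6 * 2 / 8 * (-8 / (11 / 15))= 180 / 11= 16.36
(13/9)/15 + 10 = 1363/135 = 10.10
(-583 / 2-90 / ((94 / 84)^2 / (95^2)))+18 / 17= -48737319875 / 75106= -648913.80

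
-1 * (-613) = 613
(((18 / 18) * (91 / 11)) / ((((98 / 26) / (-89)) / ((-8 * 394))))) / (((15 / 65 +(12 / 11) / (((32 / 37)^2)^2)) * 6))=80782297137152 / 1716603651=47059.38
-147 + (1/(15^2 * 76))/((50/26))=-62842487/427500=-147.00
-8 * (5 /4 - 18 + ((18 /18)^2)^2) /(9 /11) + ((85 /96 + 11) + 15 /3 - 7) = 15733 /96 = 163.89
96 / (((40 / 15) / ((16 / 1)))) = 576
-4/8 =-1/2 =-0.50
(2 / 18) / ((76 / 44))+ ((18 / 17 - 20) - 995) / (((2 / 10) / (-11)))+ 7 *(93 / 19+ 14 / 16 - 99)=1281736235 / 23256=55114.22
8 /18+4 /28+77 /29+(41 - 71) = -48886 /1827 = -26.76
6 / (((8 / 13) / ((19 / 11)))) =741 / 44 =16.84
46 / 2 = 23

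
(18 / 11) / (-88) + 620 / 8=37501 / 484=77.48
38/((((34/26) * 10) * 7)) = 247/595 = 0.42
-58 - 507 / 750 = -14669 / 250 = -58.68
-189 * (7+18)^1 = -4725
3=3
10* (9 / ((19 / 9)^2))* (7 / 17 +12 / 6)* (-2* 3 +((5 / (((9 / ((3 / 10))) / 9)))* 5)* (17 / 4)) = 1260.19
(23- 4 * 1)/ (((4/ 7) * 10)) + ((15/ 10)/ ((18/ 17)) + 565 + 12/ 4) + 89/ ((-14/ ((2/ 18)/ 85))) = 24535897/ 42840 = 572.73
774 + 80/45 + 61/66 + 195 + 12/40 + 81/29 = 13993184/14355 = 974.80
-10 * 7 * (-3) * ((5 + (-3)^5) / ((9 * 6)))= -8330 / 9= -925.56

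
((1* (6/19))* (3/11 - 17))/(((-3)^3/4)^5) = 376832/999640521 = 0.00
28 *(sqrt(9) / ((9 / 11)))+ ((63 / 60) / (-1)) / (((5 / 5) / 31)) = 4207 / 60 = 70.12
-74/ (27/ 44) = -3256/ 27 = -120.59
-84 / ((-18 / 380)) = 5320 / 3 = 1773.33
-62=-62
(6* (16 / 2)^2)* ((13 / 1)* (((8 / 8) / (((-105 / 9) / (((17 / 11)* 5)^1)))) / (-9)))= 28288 / 77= 367.38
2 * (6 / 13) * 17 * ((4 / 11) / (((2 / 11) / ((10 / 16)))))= 255 / 13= 19.62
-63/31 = -2.03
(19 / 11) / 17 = 19 / 187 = 0.10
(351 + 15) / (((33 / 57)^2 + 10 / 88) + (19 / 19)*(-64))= -5813544 / 1009447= -5.76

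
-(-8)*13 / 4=26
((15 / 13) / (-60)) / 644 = -1 / 33488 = -0.00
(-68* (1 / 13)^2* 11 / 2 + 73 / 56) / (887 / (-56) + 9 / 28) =8607 / 146861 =0.06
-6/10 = -3/5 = -0.60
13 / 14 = 0.93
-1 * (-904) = 904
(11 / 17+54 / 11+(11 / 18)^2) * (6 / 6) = 359263 / 60588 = 5.93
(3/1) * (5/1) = 15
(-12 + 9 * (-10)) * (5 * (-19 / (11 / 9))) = 87210 / 11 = 7928.18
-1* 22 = -22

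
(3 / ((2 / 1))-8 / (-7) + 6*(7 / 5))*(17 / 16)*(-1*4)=-13141 / 280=-46.93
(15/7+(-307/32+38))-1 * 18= 2811/224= 12.55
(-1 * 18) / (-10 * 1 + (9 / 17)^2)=5202 / 2809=1.85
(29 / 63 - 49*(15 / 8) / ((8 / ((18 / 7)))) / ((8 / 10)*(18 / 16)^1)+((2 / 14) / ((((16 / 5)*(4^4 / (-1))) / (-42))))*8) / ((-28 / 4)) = 520831 / 112896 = 4.61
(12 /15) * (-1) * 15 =-12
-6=-6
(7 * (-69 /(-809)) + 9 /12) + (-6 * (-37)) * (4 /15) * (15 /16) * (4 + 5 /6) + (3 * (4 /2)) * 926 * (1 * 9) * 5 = 202484284 /809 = 250289.60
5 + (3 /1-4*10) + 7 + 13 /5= -112 /5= -22.40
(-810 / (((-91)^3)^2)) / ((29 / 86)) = -69660 / 16468208309189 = -0.00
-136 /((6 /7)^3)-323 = -14552 /27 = -538.96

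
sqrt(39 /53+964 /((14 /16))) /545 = sqrt(151742339) /202195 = 0.06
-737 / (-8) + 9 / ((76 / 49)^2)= 95.87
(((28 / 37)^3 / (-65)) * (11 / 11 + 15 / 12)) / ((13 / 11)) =-543312 / 42801785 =-0.01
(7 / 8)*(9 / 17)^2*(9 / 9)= 567 / 2312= 0.25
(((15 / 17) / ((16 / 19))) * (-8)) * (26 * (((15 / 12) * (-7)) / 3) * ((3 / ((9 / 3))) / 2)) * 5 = 216125 / 136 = 1589.15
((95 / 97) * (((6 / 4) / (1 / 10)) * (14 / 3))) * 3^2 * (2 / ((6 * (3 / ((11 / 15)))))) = 14630 / 291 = 50.27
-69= -69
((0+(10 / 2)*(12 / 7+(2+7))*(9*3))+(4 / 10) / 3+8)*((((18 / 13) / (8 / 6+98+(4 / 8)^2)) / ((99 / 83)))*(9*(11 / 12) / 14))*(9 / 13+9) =684531378 / 7068425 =96.84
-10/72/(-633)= 0.00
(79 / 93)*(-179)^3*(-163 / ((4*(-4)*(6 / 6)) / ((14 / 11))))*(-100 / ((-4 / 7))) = -90471101371175 / 8184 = -11054631154.84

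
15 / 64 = 0.23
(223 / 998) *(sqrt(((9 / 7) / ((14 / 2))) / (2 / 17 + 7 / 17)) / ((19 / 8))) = 892 *sqrt(17) / 66367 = 0.06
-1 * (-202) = 202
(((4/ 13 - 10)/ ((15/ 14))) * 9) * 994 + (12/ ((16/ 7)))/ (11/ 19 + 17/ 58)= -10109444541/ 124930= -80920.87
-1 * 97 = -97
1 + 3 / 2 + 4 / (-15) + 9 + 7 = 547 / 30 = 18.23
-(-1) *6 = 6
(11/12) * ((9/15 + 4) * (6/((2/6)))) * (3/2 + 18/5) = 38709/100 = 387.09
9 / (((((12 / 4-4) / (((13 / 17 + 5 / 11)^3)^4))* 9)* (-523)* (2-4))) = -9867069071008745226510532608 / 956314998846580885874635095163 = -0.01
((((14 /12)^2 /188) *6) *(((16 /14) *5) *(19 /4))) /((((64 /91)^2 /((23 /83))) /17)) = 2153184215 /191741952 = 11.23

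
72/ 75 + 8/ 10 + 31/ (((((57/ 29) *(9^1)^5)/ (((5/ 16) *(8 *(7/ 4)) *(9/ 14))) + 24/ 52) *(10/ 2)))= 3422967959/ 1944702150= 1.76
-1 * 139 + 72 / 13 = -1735 / 13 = -133.46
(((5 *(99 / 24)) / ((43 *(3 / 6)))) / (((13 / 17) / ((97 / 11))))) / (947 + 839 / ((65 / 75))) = 24735 / 4282112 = 0.01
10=10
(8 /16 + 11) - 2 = 19 /2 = 9.50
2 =2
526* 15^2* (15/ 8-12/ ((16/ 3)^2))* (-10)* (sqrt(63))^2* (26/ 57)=-49420857.73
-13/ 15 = -0.87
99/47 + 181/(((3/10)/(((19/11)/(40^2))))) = 2.76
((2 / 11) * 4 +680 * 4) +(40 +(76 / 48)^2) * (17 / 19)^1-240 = 75804595 / 30096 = 2518.76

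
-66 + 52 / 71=-4634 / 71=-65.27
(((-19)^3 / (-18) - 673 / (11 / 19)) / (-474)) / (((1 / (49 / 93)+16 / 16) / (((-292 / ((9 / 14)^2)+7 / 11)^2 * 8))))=2999263986979044925 / 1322504923113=2267866.03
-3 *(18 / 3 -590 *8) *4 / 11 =56568 / 11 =5142.55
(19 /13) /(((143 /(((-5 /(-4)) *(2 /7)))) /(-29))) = -2755 /26026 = -0.11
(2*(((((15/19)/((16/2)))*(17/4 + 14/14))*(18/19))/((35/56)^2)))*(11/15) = 16632/9025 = 1.84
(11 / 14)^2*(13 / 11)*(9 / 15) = 429 / 980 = 0.44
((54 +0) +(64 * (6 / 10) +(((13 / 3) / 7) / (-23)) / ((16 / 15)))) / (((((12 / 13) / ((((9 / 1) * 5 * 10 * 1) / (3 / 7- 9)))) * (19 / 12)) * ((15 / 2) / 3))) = -46401693 / 34960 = -1327.28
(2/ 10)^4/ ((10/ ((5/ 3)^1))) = 1/ 3750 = 0.00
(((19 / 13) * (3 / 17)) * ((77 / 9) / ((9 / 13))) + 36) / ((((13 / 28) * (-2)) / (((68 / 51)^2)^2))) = -64465408 / 483327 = -133.38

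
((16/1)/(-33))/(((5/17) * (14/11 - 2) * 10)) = 17/75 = 0.23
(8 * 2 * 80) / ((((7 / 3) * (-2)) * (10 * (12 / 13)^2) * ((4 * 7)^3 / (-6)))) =0.01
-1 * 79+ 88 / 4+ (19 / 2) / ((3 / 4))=-133 / 3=-44.33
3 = 3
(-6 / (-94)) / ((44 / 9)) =27 / 2068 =0.01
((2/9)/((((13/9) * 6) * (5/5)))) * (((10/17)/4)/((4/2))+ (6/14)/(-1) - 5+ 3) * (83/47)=-93043/872508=-0.11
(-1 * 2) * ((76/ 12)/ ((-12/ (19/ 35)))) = 361/ 630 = 0.57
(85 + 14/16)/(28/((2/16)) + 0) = 687/1792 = 0.38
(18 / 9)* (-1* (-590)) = 1180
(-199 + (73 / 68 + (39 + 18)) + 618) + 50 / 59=1917419 / 4012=477.92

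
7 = 7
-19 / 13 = -1.46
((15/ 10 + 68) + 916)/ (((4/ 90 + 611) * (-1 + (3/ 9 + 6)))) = 266085/ 879904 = 0.30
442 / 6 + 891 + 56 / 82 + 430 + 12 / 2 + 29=175933 / 123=1430.35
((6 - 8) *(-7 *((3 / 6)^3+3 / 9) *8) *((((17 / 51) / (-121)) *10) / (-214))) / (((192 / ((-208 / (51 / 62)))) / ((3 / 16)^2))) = -14105 / 46100736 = -0.00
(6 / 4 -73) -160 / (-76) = -69.39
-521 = -521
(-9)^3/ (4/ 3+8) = -2187/ 28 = -78.11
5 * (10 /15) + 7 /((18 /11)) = 137 /18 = 7.61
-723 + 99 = -624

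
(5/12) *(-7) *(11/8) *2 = -385/48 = -8.02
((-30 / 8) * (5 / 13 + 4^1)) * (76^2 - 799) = -4255335 / 52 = -81833.37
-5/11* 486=-2430/11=-220.91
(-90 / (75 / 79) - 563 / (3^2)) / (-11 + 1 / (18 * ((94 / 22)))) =665614 / 46475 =14.32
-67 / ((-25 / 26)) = 1742 / 25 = 69.68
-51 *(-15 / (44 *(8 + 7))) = 51 / 44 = 1.16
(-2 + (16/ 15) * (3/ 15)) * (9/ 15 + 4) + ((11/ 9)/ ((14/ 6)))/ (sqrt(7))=-8.02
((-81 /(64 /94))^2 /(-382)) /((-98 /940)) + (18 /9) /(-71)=241800692333 /680436736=355.36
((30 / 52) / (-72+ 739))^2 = 225 / 300744964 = 0.00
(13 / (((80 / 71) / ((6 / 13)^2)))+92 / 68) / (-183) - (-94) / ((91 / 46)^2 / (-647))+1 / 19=-15540.47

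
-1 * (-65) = 65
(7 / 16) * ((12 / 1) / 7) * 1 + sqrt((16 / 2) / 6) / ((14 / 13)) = 1.82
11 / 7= 1.57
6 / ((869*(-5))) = -6 / 4345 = -0.00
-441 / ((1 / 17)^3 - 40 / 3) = 6499899 / 196517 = 33.08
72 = 72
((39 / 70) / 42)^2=169 / 960400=0.00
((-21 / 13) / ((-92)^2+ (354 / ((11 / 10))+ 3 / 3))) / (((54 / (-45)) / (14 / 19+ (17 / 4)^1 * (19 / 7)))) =71819 / 38198056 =0.00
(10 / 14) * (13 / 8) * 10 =325 / 28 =11.61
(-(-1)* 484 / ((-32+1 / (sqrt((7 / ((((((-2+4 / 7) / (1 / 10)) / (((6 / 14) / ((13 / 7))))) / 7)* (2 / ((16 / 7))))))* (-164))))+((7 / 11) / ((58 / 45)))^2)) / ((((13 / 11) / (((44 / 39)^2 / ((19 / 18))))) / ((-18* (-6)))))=-70600861400710379239581696 / 42036112597778262946879 - 3227661030998162626560* sqrt(3198) / 42036112597778262946879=-1683.87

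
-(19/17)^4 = -130321/83521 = -1.56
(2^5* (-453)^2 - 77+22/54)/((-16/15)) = -221623135/36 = -6156198.19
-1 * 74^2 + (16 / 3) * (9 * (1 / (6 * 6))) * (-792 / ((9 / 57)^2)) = -143500 / 3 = -47833.33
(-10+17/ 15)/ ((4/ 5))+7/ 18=-385/ 36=-10.69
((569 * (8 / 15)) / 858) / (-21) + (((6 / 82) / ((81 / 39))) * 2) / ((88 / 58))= 327973 / 11081070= 0.03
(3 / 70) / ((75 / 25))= 0.01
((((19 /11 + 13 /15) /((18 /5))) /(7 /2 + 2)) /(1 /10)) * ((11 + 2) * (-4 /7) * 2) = -445120 /22869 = -19.46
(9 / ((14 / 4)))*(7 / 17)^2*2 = 252 / 289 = 0.87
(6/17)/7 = 6/119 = 0.05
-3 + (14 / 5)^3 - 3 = 1994 / 125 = 15.95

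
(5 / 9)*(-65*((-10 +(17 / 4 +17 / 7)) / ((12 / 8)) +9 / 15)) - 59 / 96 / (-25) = 2939239 / 50400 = 58.32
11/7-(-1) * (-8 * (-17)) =963/7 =137.57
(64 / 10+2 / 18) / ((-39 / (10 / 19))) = -586 / 6669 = -0.09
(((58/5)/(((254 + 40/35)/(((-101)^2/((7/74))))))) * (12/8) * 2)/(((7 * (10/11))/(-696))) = -251400217464/156275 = -1608704.00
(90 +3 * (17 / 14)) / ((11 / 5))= 6555 / 154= 42.56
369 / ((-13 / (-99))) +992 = 49427 / 13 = 3802.08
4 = 4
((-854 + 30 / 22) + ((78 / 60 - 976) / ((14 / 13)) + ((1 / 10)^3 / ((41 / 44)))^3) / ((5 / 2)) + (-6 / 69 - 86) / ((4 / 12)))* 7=-7022825529835924049 / 681133320312500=-10310.50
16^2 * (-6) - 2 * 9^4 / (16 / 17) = -123825 / 8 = -15478.12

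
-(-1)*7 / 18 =7 / 18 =0.39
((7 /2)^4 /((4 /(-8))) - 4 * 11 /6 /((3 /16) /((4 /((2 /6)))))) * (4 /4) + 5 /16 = -36919 /48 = -769.15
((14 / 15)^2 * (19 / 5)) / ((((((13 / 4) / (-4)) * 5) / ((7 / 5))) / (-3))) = 3.42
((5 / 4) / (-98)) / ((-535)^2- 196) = -5 / 112123368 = -0.00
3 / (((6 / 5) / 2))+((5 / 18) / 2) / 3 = 5.05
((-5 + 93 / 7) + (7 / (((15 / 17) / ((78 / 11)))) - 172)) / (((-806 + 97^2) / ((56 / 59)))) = -330976 / 27916735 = -0.01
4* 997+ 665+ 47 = 4700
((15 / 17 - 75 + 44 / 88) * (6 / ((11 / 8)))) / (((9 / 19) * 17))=-380456 / 9537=-39.89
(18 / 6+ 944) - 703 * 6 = -3271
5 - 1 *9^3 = -724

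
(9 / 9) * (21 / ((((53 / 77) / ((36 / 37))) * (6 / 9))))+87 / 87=89279 / 1961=45.53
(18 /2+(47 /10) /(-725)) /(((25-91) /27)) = -3.68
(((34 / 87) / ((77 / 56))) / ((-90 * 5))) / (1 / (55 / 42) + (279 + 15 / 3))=-68 / 30658365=-0.00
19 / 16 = 1.19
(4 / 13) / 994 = 2 / 6461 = 0.00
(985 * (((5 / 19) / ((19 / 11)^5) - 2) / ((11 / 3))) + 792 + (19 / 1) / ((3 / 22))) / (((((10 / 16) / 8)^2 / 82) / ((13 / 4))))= 17406777.77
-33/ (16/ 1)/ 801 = -11/ 4272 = -0.00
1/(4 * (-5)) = -1/20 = -0.05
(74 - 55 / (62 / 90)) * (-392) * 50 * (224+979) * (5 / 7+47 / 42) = 7824231800 / 31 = 252394574.19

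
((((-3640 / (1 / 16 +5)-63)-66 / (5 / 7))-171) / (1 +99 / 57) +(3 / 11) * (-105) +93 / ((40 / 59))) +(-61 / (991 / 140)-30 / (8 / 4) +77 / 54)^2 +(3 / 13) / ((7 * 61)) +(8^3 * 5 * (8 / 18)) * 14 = 5647357737003955633 / 349726657191912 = 16147.92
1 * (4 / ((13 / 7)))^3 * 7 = 153664 / 2197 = 69.94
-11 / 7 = -1.57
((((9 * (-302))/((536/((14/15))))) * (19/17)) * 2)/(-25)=60249/142375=0.42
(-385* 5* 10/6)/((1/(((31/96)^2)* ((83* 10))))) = -3838594375/13824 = -277676.10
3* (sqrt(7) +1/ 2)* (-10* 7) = -210* sqrt(7)-105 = -660.61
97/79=1.23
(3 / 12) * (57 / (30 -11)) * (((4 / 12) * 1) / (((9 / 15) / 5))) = 25 / 12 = 2.08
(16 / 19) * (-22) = -352 / 19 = -18.53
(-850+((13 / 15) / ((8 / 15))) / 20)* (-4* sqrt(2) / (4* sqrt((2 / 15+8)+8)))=135987* sqrt(15) / 1760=299.25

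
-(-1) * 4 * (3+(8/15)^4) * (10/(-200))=-155971/253125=-0.62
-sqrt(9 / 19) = -3* sqrt(19) / 19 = -0.69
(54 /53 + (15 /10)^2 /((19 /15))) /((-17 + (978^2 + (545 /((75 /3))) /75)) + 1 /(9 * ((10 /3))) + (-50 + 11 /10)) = 1407375 /481556676484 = 0.00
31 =31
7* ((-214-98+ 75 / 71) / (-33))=4683 / 71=65.96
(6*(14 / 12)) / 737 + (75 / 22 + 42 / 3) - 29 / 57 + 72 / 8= 25.91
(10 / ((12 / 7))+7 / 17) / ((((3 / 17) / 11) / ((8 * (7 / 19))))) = 196196 / 171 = 1147.35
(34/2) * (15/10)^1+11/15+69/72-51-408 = -51817/120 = -431.81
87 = 87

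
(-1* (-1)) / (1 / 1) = 1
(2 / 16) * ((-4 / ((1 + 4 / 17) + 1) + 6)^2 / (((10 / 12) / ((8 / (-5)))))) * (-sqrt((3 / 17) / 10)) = 768 * sqrt(510) / 30685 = 0.57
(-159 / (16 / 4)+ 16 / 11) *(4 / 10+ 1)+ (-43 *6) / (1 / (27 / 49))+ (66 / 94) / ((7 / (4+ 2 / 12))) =-19796115 / 101332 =-195.36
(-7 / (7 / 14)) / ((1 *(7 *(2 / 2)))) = -2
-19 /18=-1.06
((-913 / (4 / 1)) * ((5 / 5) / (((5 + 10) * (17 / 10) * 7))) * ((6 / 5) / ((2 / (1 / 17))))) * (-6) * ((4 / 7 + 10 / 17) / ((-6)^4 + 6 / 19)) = 1196943 / 4941126925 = 0.00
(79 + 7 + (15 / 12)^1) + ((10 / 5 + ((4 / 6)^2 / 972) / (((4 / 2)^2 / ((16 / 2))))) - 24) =65.25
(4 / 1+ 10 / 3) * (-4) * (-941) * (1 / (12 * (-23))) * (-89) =1842478 / 207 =8900.86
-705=-705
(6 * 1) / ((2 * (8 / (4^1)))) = 3 / 2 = 1.50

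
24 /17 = 1.41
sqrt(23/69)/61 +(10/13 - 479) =-6217/13 +sqrt(3)/183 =-478.22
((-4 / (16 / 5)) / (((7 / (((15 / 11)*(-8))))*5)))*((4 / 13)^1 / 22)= 60 / 11011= 0.01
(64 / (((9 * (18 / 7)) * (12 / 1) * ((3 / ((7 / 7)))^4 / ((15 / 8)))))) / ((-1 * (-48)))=35 / 314928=0.00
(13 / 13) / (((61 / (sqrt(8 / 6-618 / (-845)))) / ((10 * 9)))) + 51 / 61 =2.96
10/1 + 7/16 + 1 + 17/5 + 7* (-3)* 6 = -8893/80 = -111.16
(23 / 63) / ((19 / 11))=253 / 1197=0.21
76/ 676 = 19/ 169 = 0.11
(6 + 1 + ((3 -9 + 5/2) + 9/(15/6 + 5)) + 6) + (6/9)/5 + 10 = 125/6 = 20.83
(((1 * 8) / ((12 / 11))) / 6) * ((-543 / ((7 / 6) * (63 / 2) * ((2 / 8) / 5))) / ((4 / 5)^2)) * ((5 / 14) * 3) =-1244375 / 2058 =-604.65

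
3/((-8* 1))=-3/8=-0.38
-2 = -2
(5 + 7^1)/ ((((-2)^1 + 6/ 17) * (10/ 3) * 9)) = -17/ 70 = -0.24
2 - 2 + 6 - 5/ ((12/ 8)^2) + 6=9.78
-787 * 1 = -787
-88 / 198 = -4 / 9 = -0.44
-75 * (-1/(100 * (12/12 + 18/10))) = 15/56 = 0.27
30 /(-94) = -15 /47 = -0.32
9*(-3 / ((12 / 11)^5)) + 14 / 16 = -152987 / 9216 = -16.60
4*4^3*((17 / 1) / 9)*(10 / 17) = 2560 / 9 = 284.44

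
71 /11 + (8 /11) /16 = 13 /2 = 6.50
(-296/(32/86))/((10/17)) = -27047/20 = -1352.35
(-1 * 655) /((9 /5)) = -3275 /9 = -363.89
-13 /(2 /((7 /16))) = -2.84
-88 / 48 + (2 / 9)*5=-13 / 18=-0.72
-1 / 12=-0.08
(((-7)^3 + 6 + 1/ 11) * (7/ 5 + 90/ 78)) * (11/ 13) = -615196/ 845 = -728.04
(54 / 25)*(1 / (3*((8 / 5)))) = 9 / 20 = 0.45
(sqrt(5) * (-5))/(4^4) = -5 * sqrt(5)/256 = -0.04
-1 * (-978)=978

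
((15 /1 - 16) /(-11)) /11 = 1 /121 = 0.01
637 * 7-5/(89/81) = 396446/89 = 4454.45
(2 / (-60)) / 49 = -1 / 1470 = -0.00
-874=-874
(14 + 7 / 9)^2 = 17689 / 81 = 218.38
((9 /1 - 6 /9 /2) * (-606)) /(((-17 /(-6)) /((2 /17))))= -63024 /289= -218.08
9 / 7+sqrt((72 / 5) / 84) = 1.70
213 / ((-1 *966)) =-71 / 322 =-0.22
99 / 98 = 1.01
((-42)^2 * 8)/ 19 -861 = -2247/ 19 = -118.26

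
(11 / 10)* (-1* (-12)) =66 / 5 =13.20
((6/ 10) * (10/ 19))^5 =7776/ 2476099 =0.00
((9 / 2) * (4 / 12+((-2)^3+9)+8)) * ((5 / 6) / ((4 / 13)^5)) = 12690.68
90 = 90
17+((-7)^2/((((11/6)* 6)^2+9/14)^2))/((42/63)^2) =49325162/2900209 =17.01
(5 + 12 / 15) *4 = 116 / 5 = 23.20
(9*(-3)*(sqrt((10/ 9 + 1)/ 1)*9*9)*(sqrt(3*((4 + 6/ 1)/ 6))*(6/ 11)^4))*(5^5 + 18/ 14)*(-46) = 951080040576*sqrt(95)/ 102487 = 90450316.24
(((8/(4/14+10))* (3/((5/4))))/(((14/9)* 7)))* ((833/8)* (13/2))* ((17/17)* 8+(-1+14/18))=10829/12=902.42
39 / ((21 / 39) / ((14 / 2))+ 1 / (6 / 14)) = 1521 / 94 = 16.18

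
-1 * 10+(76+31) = 97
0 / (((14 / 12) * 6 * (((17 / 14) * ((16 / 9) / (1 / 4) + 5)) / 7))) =0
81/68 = 1.19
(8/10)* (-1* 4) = -16/5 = -3.20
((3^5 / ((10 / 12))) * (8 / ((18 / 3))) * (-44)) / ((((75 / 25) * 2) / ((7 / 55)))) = -9072 / 25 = -362.88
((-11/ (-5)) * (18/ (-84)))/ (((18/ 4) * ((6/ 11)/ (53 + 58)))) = -4477/ 210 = -21.32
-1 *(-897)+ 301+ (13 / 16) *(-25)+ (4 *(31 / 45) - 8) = 844159 / 720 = 1172.44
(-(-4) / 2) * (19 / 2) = 19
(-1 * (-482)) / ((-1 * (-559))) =482 / 559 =0.86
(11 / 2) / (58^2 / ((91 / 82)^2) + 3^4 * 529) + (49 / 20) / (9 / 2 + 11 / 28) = 51798908273 / 103421876770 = 0.50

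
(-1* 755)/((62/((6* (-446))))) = 1010190/31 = 32586.77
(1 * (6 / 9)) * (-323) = -646 / 3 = -215.33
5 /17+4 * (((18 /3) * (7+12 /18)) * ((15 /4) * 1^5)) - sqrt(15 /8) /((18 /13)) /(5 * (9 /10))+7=11854 /17 - 13 * sqrt(30) /324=697.07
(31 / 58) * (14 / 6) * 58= 217 / 3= 72.33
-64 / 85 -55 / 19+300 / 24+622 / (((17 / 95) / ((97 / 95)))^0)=2037653 / 3230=630.85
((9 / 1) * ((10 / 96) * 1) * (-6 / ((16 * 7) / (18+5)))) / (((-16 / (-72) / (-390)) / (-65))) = -118067625 / 896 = -131771.90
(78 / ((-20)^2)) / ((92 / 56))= 273 / 2300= 0.12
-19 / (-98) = 0.19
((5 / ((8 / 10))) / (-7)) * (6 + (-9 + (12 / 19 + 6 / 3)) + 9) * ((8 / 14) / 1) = -4100 / 931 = -4.40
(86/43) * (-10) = -20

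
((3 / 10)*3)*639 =5751 / 10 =575.10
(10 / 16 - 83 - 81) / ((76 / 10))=-21.50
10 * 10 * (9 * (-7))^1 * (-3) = 18900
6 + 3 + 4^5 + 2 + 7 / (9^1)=9322 / 9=1035.78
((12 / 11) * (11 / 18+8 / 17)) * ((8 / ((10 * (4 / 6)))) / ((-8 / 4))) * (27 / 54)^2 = -331 / 1870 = -0.18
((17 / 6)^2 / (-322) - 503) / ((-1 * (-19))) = -5831065 / 220248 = -26.47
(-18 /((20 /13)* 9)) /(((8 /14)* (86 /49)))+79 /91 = -134009 /313040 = -0.43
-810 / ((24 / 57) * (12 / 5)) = -12825 / 16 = -801.56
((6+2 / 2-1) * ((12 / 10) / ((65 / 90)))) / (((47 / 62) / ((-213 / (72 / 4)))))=-475416 / 3055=-155.62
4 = 4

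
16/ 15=1.07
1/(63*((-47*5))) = -1/14805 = -0.00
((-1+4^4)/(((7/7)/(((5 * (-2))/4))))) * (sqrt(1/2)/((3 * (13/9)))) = -3825 * sqrt(2)/52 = -104.03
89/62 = 1.44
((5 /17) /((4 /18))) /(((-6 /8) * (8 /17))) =-15 /4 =-3.75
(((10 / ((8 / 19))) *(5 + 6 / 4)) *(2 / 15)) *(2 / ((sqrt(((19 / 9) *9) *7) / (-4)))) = -26 *sqrt(133) / 21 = -14.28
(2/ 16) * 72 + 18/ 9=11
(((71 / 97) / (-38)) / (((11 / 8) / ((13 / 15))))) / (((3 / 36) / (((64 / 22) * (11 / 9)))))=-472576 / 912285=-0.52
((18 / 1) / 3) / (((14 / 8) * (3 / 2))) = 16 / 7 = 2.29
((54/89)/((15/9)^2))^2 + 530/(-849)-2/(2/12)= -52860268346/4203080625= -12.58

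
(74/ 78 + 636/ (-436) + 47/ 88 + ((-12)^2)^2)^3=466764478071524657592693030541/ 52350559953449472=8916131527276.41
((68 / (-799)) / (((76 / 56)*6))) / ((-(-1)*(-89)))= 28 / 238431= 0.00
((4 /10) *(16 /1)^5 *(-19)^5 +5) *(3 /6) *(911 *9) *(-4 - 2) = 127726218594655731 /5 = 25545243718931146.20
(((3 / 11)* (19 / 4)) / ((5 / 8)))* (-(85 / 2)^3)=-7001025 / 44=-159114.20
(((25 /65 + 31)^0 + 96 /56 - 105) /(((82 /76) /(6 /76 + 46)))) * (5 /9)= -6268580 /2583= -2426.86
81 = 81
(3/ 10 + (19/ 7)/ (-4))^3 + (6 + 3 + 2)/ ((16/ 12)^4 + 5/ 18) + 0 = 4806883511/ 1528408000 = 3.15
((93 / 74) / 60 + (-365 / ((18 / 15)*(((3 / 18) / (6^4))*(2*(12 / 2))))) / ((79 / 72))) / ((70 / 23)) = -69009770239 / 1169200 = -59023.07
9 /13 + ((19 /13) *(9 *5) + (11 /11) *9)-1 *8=877 /13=67.46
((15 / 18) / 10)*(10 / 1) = 5 / 6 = 0.83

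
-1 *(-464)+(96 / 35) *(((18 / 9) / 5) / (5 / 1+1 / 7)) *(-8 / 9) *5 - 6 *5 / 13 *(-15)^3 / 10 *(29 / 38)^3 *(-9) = -255438369343 / 96300360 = -2652.52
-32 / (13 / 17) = -544 / 13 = -41.85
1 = 1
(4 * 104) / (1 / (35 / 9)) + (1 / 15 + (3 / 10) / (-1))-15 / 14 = 509189 / 315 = 1616.47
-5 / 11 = -0.45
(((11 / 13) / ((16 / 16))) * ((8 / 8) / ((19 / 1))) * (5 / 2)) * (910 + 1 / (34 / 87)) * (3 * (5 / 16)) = 1347225 / 14144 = 95.25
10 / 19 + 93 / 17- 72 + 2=-20673 / 323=-64.00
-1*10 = -10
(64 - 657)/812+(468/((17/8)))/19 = 2848589/262276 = 10.86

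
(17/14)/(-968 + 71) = -17/12558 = -0.00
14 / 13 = 1.08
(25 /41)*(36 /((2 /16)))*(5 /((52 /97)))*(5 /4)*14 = 15277500 /533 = 28663.23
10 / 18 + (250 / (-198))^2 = 21070 / 9801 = 2.15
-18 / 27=-2 / 3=-0.67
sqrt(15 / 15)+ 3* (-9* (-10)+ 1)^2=24844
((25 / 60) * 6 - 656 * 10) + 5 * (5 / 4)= -26205 / 4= -6551.25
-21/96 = -7/32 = -0.22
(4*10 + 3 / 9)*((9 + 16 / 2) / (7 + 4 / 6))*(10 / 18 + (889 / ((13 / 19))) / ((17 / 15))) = 276048190 / 2691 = 102582.01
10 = 10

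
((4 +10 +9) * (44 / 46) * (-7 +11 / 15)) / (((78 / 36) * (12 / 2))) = -2068 / 195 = -10.61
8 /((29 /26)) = 208 /29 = 7.17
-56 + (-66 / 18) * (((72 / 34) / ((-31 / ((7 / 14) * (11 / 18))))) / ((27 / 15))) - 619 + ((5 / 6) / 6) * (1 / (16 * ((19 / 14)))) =-5839158425 / 8651232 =-674.95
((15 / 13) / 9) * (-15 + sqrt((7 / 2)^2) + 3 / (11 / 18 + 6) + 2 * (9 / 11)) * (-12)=18950 / 1309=14.48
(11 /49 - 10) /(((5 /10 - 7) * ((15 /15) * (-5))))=-958 /3185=-0.30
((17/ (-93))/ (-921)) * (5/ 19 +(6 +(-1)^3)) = 1700/ 1627407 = 0.00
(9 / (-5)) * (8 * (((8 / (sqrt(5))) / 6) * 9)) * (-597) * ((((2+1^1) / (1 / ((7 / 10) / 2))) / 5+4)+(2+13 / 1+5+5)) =376668792 * sqrt(5) / 625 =1347611.24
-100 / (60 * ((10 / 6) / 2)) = -2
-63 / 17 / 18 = -7 / 34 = -0.21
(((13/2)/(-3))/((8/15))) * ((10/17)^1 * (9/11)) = -2925/1496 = -1.96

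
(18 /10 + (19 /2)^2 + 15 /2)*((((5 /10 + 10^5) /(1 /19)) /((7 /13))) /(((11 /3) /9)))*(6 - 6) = 0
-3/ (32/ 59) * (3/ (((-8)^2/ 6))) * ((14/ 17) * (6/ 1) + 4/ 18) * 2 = -16.07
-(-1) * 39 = 39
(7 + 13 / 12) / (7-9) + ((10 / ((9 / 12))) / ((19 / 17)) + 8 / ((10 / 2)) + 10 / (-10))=6451 / 760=8.49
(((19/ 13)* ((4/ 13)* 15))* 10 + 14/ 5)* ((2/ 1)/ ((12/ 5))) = 29683/ 507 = 58.55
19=19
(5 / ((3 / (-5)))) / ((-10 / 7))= 35 / 6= 5.83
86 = 86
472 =472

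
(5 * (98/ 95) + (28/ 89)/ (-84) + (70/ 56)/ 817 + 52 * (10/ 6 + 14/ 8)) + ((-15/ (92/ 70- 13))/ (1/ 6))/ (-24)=5427522970/ 29739617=182.50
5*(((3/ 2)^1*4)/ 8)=15/ 4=3.75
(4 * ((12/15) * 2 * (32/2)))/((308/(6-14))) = -1024/385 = -2.66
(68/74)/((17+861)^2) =17/14261354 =0.00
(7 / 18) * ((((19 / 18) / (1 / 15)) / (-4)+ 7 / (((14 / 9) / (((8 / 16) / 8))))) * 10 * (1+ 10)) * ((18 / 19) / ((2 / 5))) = -679525 / 1824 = -372.55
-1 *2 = -2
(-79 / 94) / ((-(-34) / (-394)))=15563 / 1598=9.74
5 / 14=0.36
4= 4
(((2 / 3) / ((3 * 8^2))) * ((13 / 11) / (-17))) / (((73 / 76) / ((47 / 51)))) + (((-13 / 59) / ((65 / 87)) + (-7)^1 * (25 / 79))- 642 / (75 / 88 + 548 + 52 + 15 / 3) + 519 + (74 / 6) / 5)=6451174220578159609 / 12456489195663480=517.90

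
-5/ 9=-0.56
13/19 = 0.68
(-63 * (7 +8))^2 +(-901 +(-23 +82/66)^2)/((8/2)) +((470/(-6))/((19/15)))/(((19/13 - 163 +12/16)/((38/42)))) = 75881284616015/84981204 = 892918.45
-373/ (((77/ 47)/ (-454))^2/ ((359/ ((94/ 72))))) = -46699834858704/ 5929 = -7876511192.23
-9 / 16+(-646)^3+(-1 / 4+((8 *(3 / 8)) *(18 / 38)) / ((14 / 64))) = -573679285313 / 2128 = -269586130.32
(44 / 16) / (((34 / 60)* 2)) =2.43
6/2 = 3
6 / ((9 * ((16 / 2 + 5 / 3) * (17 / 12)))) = 24 / 493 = 0.05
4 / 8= 1 / 2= 0.50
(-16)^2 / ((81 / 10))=2560 / 81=31.60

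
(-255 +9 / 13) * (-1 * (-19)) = -62814 / 13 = -4831.85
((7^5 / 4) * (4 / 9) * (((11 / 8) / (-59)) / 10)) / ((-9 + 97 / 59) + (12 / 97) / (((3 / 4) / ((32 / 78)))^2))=826551453 / 1390011040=0.59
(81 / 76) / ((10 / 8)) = 81 / 95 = 0.85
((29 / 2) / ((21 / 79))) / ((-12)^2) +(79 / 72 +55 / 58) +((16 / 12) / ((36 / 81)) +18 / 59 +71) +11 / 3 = 831948641 / 10348128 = 80.40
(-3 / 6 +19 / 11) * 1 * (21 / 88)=0.29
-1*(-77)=77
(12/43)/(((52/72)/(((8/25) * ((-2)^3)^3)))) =-884736/13975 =-63.31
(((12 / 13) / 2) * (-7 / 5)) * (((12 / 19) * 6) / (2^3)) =-0.31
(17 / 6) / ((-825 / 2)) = -17 / 2475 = -0.01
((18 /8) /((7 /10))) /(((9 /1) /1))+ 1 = 19 /14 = 1.36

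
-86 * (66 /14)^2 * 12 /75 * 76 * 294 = -170824896 /25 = -6832995.84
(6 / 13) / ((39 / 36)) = 72 / 169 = 0.43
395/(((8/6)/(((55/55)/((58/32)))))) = 4740/29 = 163.45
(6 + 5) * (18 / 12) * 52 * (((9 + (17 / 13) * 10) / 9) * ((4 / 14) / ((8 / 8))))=1804 / 3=601.33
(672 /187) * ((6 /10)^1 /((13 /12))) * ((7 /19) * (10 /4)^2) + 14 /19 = 245714 /46189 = 5.32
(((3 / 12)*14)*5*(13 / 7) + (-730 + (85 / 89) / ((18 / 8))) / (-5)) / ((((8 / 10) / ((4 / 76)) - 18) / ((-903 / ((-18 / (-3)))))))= 61451515 / 6408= 9589.81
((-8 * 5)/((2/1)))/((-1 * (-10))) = -2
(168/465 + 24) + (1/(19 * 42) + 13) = 4621373/123690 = 37.36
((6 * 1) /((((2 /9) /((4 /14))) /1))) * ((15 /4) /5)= 81 /14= 5.79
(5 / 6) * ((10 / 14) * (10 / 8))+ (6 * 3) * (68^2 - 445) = 12637421 / 168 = 75222.74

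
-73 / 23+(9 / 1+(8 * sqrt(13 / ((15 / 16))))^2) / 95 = 205256 / 32775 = 6.26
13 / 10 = 1.30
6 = 6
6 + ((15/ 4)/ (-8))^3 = 193233/ 32768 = 5.90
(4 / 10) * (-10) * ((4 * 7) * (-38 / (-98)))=-304 / 7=-43.43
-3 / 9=-1 / 3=-0.33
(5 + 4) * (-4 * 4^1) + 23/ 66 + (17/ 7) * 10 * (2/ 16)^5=-543675659/ 3784704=-143.65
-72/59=-1.22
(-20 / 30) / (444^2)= -1 / 295704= -0.00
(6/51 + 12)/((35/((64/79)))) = 13184/47005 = 0.28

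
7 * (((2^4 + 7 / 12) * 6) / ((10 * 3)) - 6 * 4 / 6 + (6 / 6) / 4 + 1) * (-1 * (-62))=3689 / 15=245.93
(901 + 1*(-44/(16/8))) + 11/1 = 890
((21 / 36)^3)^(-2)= 2985984 / 117649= 25.38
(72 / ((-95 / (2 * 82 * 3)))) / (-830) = 17712 / 39425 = 0.45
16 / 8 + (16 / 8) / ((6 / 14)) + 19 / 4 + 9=20.42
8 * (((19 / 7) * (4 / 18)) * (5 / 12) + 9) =13988 / 189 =74.01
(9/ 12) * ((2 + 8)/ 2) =15/ 4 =3.75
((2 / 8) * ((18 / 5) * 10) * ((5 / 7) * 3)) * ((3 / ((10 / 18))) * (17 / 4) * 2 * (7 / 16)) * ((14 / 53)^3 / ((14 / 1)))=607257 / 1191016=0.51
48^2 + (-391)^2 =155185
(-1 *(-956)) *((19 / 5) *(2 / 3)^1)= 36328 / 15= 2421.87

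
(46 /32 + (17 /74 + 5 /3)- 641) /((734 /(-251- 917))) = 1014.71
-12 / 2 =-6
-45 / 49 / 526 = -0.00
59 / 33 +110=3689 / 33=111.79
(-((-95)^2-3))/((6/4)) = -18044/3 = -6014.67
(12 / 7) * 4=48 / 7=6.86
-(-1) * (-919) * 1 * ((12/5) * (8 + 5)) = -28672.80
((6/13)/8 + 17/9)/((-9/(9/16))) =-911/7488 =-0.12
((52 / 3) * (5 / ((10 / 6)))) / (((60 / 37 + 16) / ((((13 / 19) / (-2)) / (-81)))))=6253 / 501714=0.01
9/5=1.80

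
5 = 5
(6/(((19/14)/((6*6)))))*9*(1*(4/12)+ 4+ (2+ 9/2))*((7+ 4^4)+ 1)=77837760/19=4096724.21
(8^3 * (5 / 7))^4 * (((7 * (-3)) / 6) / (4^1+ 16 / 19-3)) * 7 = -81604378624000 / 343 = -237913640303.21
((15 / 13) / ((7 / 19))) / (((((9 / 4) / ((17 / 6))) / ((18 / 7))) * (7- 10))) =-6460 / 1911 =-3.38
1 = 1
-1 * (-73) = 73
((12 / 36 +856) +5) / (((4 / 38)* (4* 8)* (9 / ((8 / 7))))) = 6137 / 189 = 32.47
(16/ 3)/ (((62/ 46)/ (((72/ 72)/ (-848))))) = -23/ 4929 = -0.00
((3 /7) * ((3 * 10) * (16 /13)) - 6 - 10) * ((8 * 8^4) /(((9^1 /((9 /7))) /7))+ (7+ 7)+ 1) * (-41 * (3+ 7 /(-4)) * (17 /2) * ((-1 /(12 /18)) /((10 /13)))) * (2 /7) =-68549253 /49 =-1398964.35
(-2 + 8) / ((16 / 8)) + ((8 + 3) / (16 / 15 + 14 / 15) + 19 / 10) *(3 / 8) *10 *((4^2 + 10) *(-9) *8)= -51945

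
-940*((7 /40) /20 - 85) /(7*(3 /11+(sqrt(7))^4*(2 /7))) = 35152381 /43960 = 799.64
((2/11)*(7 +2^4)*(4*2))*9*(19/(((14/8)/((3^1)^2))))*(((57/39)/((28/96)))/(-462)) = -172171008/539539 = -319.11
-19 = -19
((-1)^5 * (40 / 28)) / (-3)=10 / 21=0.48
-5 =-5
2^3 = 8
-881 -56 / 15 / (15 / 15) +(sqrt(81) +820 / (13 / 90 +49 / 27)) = -457.21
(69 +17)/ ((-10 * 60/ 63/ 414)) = -3738.42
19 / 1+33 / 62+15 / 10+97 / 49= 34955 / 1519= 23.01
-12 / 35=-0.34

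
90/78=15/13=1.15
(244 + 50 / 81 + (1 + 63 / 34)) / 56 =681533 / 154224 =4.42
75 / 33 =25 / 11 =2.27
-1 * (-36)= 36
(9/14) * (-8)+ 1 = -29/7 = -4.14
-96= -96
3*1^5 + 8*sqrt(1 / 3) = 3 + 8*sqrt(3) / 3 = 7.62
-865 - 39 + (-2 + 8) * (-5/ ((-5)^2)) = -4526/ 5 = -905.20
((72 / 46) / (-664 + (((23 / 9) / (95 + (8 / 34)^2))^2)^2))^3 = -2433947702563421239925866227882306475987804350502051247150181557222976 / 185819584773498924003197666396113503239115654035726500840144199088740955277969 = -0.00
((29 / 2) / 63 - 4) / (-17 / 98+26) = -3325 / 22779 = -0.15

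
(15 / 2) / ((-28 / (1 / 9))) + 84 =14107 / 168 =83.97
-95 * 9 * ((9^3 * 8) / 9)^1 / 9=-61560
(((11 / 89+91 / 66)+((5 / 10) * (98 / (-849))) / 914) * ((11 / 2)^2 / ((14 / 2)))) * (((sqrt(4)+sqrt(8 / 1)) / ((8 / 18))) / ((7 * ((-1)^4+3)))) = 4707854679 / 4512099928+4707854679 * sqrt(2) / 4512099928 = 2.52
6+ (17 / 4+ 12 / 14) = 311 / 28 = 11.11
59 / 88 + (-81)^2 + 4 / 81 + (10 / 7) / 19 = 6220739167 / 948024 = 6561.80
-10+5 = -5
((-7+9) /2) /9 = 1 /9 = 0.11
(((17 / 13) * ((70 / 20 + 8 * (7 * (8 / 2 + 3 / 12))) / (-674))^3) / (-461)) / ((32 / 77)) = 147496270383 / 469746910676992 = 0.00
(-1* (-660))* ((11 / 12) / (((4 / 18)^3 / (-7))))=-385914.38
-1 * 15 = -15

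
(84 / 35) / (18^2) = 1 / 135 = 0.01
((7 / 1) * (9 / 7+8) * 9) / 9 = 65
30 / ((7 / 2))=60 / 7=8.57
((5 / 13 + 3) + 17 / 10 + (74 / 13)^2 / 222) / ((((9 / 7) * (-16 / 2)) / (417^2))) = -3586615193 / 40560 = -88427.40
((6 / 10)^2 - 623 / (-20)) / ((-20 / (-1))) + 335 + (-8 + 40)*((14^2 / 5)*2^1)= 5690751 / 2000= 2845.38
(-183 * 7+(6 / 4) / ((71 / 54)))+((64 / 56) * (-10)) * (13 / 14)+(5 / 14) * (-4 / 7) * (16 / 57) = -255915710 / 198303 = -1290.53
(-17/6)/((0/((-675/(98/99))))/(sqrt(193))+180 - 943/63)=-357/20794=-0.02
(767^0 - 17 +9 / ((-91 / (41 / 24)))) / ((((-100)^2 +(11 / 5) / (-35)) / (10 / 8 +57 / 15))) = -5944355 / 727995424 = -0.01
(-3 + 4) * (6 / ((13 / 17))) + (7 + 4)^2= 1675 / 13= 128.85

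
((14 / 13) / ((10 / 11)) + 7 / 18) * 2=1841 / 585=3.15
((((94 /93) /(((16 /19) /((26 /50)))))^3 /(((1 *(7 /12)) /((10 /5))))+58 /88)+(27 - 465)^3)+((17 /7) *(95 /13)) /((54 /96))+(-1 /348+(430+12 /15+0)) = -72666976572308162663693 /864802939000000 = -84027208.16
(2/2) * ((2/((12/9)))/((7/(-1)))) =-3/14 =-0.21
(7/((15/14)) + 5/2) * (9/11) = 813/110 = 7.39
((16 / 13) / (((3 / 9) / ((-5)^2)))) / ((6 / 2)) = 400 / 13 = 30.77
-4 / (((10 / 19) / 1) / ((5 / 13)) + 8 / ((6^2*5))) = -855 / 302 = -2.83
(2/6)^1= 1/3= 0.33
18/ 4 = 9/ 2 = 4.50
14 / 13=1.08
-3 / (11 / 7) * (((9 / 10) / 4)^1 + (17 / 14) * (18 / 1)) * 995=-3691251 / 88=-41946.03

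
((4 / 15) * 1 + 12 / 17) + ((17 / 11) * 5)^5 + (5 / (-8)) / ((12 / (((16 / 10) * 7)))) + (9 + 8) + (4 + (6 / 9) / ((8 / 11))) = 377454868321 / 13689335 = 27572.91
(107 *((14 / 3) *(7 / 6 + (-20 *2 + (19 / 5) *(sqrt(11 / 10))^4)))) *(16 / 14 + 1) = -5494771 / 150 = -36631.81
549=549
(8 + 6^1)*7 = 98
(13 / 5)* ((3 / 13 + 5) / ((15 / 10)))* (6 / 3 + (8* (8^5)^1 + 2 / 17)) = 35651872 / 15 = 2376791.47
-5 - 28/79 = -423/79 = -5.35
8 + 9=17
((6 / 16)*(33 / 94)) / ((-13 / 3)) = -297 / 9776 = -0.03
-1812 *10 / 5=-3624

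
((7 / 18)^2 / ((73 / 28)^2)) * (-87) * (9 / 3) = -278516 / 47961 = -5.81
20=20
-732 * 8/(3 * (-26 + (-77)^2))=-0.33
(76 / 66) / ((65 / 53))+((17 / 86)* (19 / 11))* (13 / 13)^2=236189 / 184470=1.28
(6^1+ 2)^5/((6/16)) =262144/3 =87381.33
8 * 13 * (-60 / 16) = -390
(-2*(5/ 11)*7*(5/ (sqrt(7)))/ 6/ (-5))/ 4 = 0.10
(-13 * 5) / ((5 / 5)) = -65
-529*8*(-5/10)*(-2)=-4232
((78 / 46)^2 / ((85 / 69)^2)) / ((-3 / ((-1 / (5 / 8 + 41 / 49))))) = 596232 / 1379975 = 0.43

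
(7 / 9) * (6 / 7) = 2 / 3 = 0.67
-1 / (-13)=1 / 13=0.08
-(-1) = 1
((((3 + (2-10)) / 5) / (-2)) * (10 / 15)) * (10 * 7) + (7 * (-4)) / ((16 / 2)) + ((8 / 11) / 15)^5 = 19.83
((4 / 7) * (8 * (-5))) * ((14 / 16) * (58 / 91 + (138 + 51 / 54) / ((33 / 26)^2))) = -1549884320 / 891891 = -1737.75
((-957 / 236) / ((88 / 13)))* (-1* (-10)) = -5655 / 944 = -5.99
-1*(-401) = 401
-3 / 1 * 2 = -6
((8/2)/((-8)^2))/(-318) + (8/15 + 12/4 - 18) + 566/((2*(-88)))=-1649449/93280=-17.68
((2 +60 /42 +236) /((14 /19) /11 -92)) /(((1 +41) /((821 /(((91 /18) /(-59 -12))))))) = 30627606966 /42837613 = 714.97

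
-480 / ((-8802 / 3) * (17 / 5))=400 / 8313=0.05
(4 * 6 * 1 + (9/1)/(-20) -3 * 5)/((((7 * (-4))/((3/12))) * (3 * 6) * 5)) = -19/22400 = -0.00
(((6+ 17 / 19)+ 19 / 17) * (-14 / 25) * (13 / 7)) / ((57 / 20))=-269152 / 92055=-2.92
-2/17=-0.12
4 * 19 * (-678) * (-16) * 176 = 145102848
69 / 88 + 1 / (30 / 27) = 741 / 440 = 1.68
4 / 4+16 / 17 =1.94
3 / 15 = 1 / 5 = 0.20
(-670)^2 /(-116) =-3869.83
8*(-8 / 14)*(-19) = 608 / 7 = 86.86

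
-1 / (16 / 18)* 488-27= -576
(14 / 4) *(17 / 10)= 119 / 20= 5.95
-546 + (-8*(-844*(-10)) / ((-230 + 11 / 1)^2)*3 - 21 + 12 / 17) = -570.52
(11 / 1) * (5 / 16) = 3.44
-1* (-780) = 780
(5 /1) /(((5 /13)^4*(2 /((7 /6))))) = 199927 /1500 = 133.28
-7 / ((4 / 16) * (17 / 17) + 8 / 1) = -28 / 33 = -0.85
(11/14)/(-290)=-11/4060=-0.00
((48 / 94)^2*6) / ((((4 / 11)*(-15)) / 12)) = -38016 / 11045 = -3.44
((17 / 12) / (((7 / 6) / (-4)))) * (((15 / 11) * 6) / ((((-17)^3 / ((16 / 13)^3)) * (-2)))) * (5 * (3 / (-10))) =552960 / 48889841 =0.01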